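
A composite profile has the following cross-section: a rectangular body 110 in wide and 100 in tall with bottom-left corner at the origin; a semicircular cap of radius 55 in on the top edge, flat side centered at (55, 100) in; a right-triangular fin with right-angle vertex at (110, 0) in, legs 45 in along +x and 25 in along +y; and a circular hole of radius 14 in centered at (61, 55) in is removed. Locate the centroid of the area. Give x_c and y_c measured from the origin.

rectangular body: A = 110 × 100 = 11000.00, centroid at (55.00, 50.00).
semicircular top: A = ½π·55² = 4751.66, centroid at (55.00, 123.34).
triangular fin: A = ½·45·25 = 562.50, centroid at (125.00, 8.33).
hole: A = −π·14² = -615.75, centroid at (61.00, 55.00).
ΣA = 15698.41 in²
ΣAx_c = (11000.00)(55.00) + (4751.66)(55.00) + (562.50)(125.00) + (-615.75)(61.00) = 899092.86 in³
ΣAy_c = (11000.00)(50.00) + (4751.66)(123.34) + (562.50)(8.33) + (-615.75)(55.00) = 1106903.69 in³
x_c = 899092.86 / 15698.41 = 57.27 in
y_c = 1106903.69 / 15698.41 = 70.51 in

x_c = 57.27 in, y_c = 70.51 in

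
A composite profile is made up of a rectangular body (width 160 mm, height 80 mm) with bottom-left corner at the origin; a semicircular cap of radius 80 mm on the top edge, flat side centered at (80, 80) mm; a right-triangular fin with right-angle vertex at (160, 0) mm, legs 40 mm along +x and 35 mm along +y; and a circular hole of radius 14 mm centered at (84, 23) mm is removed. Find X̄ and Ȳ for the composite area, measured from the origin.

X̄ = 82.74 mm, Ȳ = 72.00 mm

rectangular body: A = 160 × 80 = 12800.00, centroid at (80.00, 40.00).
semicircular top: A = ½π·80² = 10053.10, centroid at (80.00, 113.95).
triangular fin: A = ½·40·35 = 700.00, centroid at (173.33, 11.67).
hole: A = −π·14² = -615.75, centroid at (84.00, 23.00).
ΣA = 22937.34 mm²
ΣAX̄ = (12800.00)(80.00) + (10053.10)(80.00) + (700.00)(173.33) + (-615.75)(84.00) = 1897857.87 mm³
ΣAȲ = (12800.00)(40.00) + (10053.10)(113.95) + (700.00)(11.67) + (-615.75)(23.00) = 1651585.42 mm³
X̄ = 1897857.87 / 22937.34 = 82.74 mm
Ȳ = 1651585.42 / 22937.34 = 72.00 mm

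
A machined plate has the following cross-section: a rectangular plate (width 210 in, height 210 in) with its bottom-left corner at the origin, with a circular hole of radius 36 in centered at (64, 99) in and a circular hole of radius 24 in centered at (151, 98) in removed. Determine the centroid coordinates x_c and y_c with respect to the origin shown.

Part | A | x̄ᵢ | ȳᵢ | A·x̄ᵢ | A·ȳᵢ
plate | 44100.00 | 105.00 | 105.00 | 4630500.00 | 4630500.00
hole 1 | -4071.50 | 64.00 | 99.00 | -260576.26 | -403078.90
hole 2 | -1809.56 | 151.00 | 98.00 | -273243.16 | -177336.62
Σ | 38218.94 |  |  | 4096680.58 | 4050084.47
x_c = 4096680.58 / 38218.94 = 107.19 in
y_c = 4050084.47 / 38218.94 = 105.97 in

x_c = 107.19 in, y_c = 105.97 in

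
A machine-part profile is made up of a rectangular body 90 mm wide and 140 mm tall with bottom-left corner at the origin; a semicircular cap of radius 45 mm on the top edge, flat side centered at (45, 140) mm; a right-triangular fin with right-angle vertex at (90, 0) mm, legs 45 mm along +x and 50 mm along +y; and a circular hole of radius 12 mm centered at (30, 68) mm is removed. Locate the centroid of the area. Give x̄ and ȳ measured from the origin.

rectangular body: A = 90 × 140 = 12600.00, centroid at (45.00, 70.00).
semicircular top: A = ½π·45² = 3180.86, centroid at (45.00, 159.10).
triangular fin: A = ½·45·50 = 1125.00, centroid at (105.00, 16.67).
hole: A = −π·12² = -452.39, centroid at (30.00, 68.00).
ΣA = 16453.47 mm², ΣAx̄ = 814692.14 mm³, ΣAȳ = 1376058.28 mm³.
x̄ = 814692.14/16453.47 = 49.51 mm; ȳ = 1376058.28/16453.47 = 83.63 mm.

x̄ = 49.51 mm, ȳ = 83.63 mm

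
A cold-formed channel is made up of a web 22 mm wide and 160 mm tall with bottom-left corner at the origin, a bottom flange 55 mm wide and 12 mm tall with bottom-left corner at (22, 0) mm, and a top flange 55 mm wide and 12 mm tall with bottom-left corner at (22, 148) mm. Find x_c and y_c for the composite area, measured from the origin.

web: A = 22 × 160 = 3520.00, centroid at (11.00, 80.00).
bottom flange: A = 55 × 12 = 660.00, centroid at (49.50, 6.00).
top flange: A = 55 × 12 = 660.00, centroid at (49.50, 154.00).
ΣA = 4840.00 mm²
ΣAx_c = (3520.00)(11.00) + (660.00)(49.50) + (660.00)(49.50) = 104060.00 mm³
ΣAy_c = (3520.00)(80.00) + (660.00)(6.00) + (660.00)(154.00) = 387200.00 mm³
x_c = 104060.00 / 4840.00 = 21.50 mm
y_c = 387200.00 / 4840.00 = 80.00 mm

x_c = 21.50 mm, y_c = 80.00 mm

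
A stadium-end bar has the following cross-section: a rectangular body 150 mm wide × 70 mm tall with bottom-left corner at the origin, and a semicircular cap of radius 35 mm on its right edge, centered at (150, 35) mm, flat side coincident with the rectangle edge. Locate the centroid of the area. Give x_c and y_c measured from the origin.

x_c = 88.92 mm, y_c = 35.00 mm

Part | A | x̄ᵢ | ȳᵢ | A·x̄ᵢ | A·ȳᵢ
rectangular body | 10500.00 | 75.00 | 35.00 | 787500.00 | 367500.00
semicircular end | 1924.23 | 164.85 | 35.00 | 317217.16 | 67347.89
Σ | 12424.23 |  |  | 1104717.16 | 434847.89
x_c = 1104717.16 / 12424.23 = 88.92 mm
y_c = 434847.89 / 12424.23 = 35.00 mm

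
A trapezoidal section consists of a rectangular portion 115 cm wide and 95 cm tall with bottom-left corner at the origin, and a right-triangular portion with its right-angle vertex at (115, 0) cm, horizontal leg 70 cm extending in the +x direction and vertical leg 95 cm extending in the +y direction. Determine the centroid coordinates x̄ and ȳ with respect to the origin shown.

x̄ = 76.36 cm, ȳ = 43.81 cm

rectangular portion: A = 115 × 95 = 10925.00, centroid at (57.50, 47.50).
triangular portion: A = ½·70·95 = 3325.00, centroid at (138.33, 31.67).
ΣA = 14250.00 cm², ΣAx̄ = 1088145.83 cm³, ΣAȳ = 624229.17 cm³.
x̄ = 1088145.83/14250.00 = 76.36 cm; ȳ = 624229.17/14250.00 = 43.81 cm.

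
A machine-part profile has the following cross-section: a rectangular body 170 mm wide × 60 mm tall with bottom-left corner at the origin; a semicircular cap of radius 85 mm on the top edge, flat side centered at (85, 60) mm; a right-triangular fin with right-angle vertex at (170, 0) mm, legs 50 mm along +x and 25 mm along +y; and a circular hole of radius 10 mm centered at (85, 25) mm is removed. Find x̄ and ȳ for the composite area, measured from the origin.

rectangular body: A = 170 × 60 = 10200.00, centroid at (85.00, 30.00).
semicircular top: A = ½π·85² = 11349.00, centroid at (85.00, 96.08).
triangular fin: A = ½·50·25 = 625.00, centroid at (186.67, 8.33).
hole: A = −π·10² = -314.16, centroid at (85.00, 25.00).
ΣA = 21859.84 mm²
ΣAx̄ = (10200.00)(85.00) + (11349.00)(85.00) + (625.00)(186.67) + (-314.16)(85.00) = 1921628.42 mm³
ΣAȳ = (10200.00)(30.00) + (11349.00)(96.08) + (625.00)(8.33) + (-314.16)(25.00) = 1393711.23 mm³
x̄ = 1921628.42 / 21859.84 = 87.91 mm
ȳ = 1393711.23 / 21859.84 = 63.76 mm

x̄ = 87.91 mm, ȳ = 63.76 mm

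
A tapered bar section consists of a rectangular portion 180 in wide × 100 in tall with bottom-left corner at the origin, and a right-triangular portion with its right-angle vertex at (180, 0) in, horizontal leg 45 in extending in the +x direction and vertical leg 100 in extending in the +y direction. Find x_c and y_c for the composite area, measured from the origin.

rectangular portion: A = 180 × 100 = 18000.00, centroid at (90.00, 50.00).
triangular portion: A = ½·45·100 = 2250.00, centroid at (195.00, 33.33).
ΣA = 20250.00 in²
ΣAx_c = (18000.00)(90.00) + (2250.00)(195.00) = 2058750.00 in³
ΣAy_c = (18000.00)(50.00) + (2250.00)(33.33) = 975000.00 in³
x_c = 2058750.00 / 20250.00 = 101.67 in
y_c = 975000.00 / 20250.00 = 48.15 in

x_c = 101.67 in, y_c = 48.15 in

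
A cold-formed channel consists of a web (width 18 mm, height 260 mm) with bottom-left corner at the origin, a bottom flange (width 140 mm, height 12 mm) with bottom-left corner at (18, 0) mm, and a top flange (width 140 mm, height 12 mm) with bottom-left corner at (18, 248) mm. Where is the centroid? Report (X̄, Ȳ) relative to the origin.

X̄ = 42.01 mm, Ȳ = 130.00 mm

web: A = 18 × 260 = 4680.00, centroid at (9.00, 130.00).
bottom flange: A = 140 × 12 = 1680.00, centroid at (88.00, 6.00).
top flange: A = 140 × 12 = 1680.00, centroid at (88.00, 254.00).
ΣA = 8040.00 mm²
ΣAX̄ = (4680.00)(9.00) + (1680.00)(88.00) + (1680.00)(88.00) = 337800.00 mm³
ΣAȲ = (4680.00)(130.00) + (1680.00)(6.00) + (1680.00)(254.00) = 1045200.00 mm³
X̄ = 337800.00 / 8040.00 = 42.01 mm
Ȳ = 1045200.00 / 8040.00 = 130.00 mm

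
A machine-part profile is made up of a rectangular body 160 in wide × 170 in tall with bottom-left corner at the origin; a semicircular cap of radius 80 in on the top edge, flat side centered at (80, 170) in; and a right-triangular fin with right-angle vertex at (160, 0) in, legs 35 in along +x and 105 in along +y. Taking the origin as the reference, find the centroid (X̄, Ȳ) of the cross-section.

X̄ = 84.31 in, Ȳ = 113.24 in

Part | A | x̄ᵢ | ȳᵢ | A·x̄ᵢ | A·ȳᵢ
rectangular body | 27200.00 | 80.00 | 85.00 | 2176000.00 | 2312000.00
semicircular top | 10053.10 | 80.00 | 203.95 | 804247.72 | 2050359.74
triangular fin | 1837.50 | 171.67 | 35.00 | 315437.50 | 64312.50
Σ | 39090.60 |  |  | 3295685.22 | 4426672.24
X̄ = 3295685.22 / 39090.60 = 84.31 in
Ȳ = 4426672.24 / 39090.60 = 113.24 in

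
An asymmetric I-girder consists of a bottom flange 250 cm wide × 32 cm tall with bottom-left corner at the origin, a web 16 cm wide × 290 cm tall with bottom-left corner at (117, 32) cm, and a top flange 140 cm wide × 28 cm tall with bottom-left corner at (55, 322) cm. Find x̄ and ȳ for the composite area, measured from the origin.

x̄ = 125.00 cm, ȳ = 136.86 cm

bottom flange: A = 250 × 32 = 8000.00, centroid at (125.00, 16.00).
web: A = 16 × 290 = 4640.00, centroid at (125.00, 177.00).
top flange: A = 140 × 28 = 3920.00, centroid at (125.00, 336.00).
ΣA = 16560.00 cm², ΣAx̄ = 2070000.00 cm³, ΣAȳ = 2266400.00 cm³.
x̄ = 2070000.00/16560.00 = 125.00 cm; ȳ = 2266400.00/16560.00 = 136.86 cm.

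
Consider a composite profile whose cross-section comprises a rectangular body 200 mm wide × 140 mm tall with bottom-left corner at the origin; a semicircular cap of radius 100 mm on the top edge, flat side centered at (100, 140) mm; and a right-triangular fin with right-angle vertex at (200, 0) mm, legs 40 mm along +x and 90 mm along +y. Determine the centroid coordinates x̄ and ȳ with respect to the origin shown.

x̄ = 104.48 mm, ȳ = 107.23 mm

rectangular body: A = 200 × 140 = 28000.00, centroid at (100.00, 70.00).
semicircular top: A = ½π·100² = 15707.96, centroid at (100.00, 182.44).
triangular fin: A = ½·40·90 = 1800.00, centroid at (213.33, 30.00).
ΣA = 45507.96 mm², ΣAx̄ = 4754796.33 mm³, ΣAȳ = 4879781.52 mm³.
x̄ = 4754796.33/45507.96 = 104.48 mm; ȳ = 4879781.52/45507.96 = 107.23 mm.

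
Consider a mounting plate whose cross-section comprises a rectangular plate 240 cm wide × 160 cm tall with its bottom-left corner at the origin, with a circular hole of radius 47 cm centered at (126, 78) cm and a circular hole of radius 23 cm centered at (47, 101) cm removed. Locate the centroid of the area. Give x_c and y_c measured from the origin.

plate: A = 240 × 160 = 38400.00, centroid at (120.00, 80.00).
hole 1: A = −π·47² = -6939.78, centroid at (126.00, 78.00).
hole 2: A = −π·23² = -1661.90, centroid at (47.00, 101.00).
ΣA = 29798.32 cm²
ΣAx_c = (38400.00)(120.00) + (-6939.78)(126.00) + (-1661.90)(47.00) = 3655478.53 cm³
ΣAy_c = (38400.00)(80.00) + (-6939.78)(78.00) + (-1661.90)(101.00) = 2362845.15 cm³
x_c = 3655478.53 / 29798.32 = 122.67 cm
y_c = 2362845.15 / 29798.32 = 79.29 cm

x_c = 122.67 cm, y_c = 79.29 cm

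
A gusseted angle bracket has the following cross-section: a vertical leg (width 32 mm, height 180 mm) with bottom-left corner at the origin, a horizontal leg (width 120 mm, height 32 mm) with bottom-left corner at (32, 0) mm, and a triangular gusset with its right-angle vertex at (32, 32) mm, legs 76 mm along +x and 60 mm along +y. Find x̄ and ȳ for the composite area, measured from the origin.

vertical leg: A = 32 × 180 = 5760.00, centroid at (16.00, 90.00).
horizontal leg: A = 120 × 32 = 3840.00, centroid at (92.00, 16.00).
gusset: A = ½·76·60 = 2280.00, centroid at (57.33, 52.00).
ΣA = 11880.00 mm², ΣAx̄ = 576160.00 mm³, ΣAȳ = 698400.00 mm³.
x̄ = 576160.00/11880.00 = 48.50 mm; ȳ = 698400.00/11880.00 = 58.79 mm.

x̄ = 48.50 mm, ȳ = 58.79 mm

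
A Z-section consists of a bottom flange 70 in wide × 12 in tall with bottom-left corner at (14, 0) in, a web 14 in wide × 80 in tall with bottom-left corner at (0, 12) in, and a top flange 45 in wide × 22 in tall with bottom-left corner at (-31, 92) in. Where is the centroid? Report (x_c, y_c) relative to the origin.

Part | A | x̄ᵢ | ȳᵢ | A·x̄ᵢ | A·ȳᵢ
bottom flange | 840.00 | 49.00 | 6.00 | 41160.00 | 5040.00
web | 1120.00 | 7.00 | 52.00 | 7840.00 | 58240.00
top flange | 990.00 | -8.50 | 103.00 | -8415.00 | 101970.00
Σ | 2950.00 |  |  | 40585.00 | 165250.00
x_c = 40585.00 / 2950.00 = 13.76 in
y_c = 165250.00 / 2950.00 = 56.02 in

x_c = 13.76 in, y_c = 56.02 in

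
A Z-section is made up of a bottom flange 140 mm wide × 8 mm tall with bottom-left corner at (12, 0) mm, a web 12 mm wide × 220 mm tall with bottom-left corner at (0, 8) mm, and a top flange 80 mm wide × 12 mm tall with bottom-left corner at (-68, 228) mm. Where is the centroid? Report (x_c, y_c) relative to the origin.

bottom flange: A = 140 × 8 = 1120.00, centroid at (82.00, 4.00).
web: A = 12 × 220 = 2640.00, centroid at (6.00, 118.00).
top flange: A = 80 × 12 = 960.00, centroid at (-28.00, 234.00).
ΣA = 4720.00 mm²
ΣAx_c = (1120.00)(82.00) + (2640.00)(6.00) + (960.00)(-28.00) = 80800.00 mm³
ΣAy_c = (1120.00)(4.00) + (2640.00)(118.00) + (960.00)(234.00) = 540640.00 mm³
x_c = 80800.00 / 4720.00 = 17.12 mm
y_c = 540640.00 / 4720.00 = 114.54 mm

x_c = 17.12 mm, y_c = 114.54 mm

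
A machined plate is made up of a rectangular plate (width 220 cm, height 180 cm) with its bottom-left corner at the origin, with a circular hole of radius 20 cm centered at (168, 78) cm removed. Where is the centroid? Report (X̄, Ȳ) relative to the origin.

plate: A = 220 × 180 = 39600.00, centroid at (110.00, 90.00).
hole: A = −π·20² = -1256.64, centroid at (168.00, 78.00).
ΣA = 38343.36 cm², ΣAX̄ = 4144884.97 cm³, ΣAȲ = 3465982.31 cm³.
X̄ = 4144884.97/38343.36 = 108.10 cm; Ȳ = 3465982.31/38343.36 = 90.39 cm.

X̄ = 108.10 cm, Ȳ = 90.39 cm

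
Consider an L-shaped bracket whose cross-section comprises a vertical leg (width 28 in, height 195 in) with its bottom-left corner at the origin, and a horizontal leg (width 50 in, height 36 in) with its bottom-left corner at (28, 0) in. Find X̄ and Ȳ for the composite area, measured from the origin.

X̄ = 23.67 in, Ȳ = 77.79 in

vertical leg: A = 28 × 195 = 5460.00, centroid at (14.00, 97.50).
horizontal leg: A = 50 × 36 = 1800.00, centroid at (53.00, 18.00).
ΣA = 7260.00 in², ΣAX̄ = 171840.00 in³, ΣAȲ = 564750.00 in³.
X̄ = 171840.00/7260.00 = 23.67 in; Ȳ = 564750.00/7260.00 = 77.79 in.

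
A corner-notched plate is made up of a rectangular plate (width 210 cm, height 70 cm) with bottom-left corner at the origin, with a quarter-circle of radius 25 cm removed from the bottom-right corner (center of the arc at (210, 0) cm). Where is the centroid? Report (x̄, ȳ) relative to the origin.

Part | A | x̄ᵢ | ȳᵢ | A·x̄ᵢ | A·ȳᵢ
plate | 14700.00 | 105.00 | 35.00 | 1543500.00 | 514500.00
removed quarter-circle | -490.87 | 199.39 | 10.61 | -97875.18 | -5208.33
Σ | 14209.13 |  |  | 1445624.82 | 509291.67
x̄ = 1445624.82 / 14209.13 = 101.74 cm
ȳ = 509291.67 / 14209.13 = 35.84 cm

x̄ = 101.74 cm, ȳ = 35.84 cm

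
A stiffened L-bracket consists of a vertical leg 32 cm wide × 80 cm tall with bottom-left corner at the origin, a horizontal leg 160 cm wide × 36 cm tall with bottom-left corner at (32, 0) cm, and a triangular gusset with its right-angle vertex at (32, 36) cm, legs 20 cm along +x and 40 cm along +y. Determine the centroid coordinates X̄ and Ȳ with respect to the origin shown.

Part | A | x̄ᵢ | ȳᵢ | A·x̄ᵢ | A·ȳᵢ
vertical leg | 2560.00 | 16.00 | 40.00 | 40960.00 | 102400.00
horizontal leg | 5760.00 | 112.00 | 18.00 | 645120.00 | 103680.00
gusset | 400.00 | 38.67 | 49.33 | 15466.67 | 19733.33
Σ | 8720.00 |  |  | 701546.67 | 225813.33
X̄ = 701546.67 / 8720.00 = 80.45 cm
Ȳ = 225813.33 / 8720.00 = 25.90 cm

X̄ = 80.45 cm, Ȳ = 25.90 cm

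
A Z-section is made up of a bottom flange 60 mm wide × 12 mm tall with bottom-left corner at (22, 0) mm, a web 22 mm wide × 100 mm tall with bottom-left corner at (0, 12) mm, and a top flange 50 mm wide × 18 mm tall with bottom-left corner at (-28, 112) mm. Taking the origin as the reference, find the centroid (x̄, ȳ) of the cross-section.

bottom flange: A = 60 × 12 = 720.00, centroid at (52.00, 6.00).
web: A = 22 × 100 = 2200.00, centroid at (11.00, 62.00).
top flange: A = 50 × 18 = 900.00, centroid at (-3.00, 121.00).
ΣA = 3820.00 mm², ΣAx̄ = 58940.00 mm³, ΣAȳ = 249620.00 mm³.
x̄ = 58940.00/3820.00 = 15.43 mm; ȳ = 249620.00/3820.00 = 65.35 mm.

x̄ = 15.43 mm, ȳ = 65.35 mm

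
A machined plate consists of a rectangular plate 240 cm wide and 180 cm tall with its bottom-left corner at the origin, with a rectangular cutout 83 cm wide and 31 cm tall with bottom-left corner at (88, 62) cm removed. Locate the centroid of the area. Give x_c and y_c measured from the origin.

x_c = 119.40 cm, y_c = 90.79 cm

plate: A = 240 × 180 = 43200.00, centroid at (120.00, 90.00).
hole: A = −(83 × 31) = -2573.00, centroid at (129.50, 77.50).
ΣA = 40627.00 cm²
ΣAx_c = (43200.00)(120.00) + (-2573.00)(129.50) = 4850796.50 cm³
ΣAy_c = (43200.00)(90.00) + (-2573.00)(77.50) = 3688592.50 cm³
x_c = 4850796.50 / 40627.00 = 119.40 cm
y_c = 3688592.50 / 40627.00 = 90.79 cm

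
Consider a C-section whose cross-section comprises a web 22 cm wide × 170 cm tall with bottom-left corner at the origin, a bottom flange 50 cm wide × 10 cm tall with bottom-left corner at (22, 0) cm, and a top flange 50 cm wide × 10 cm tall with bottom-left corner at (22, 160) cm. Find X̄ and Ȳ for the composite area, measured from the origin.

web: A = 22 × 170 = 3740.00, centroid at (11.00, 85.00).
bottom flange: A = 50 × 10 = 500.00, centroid at (47.00, 5.00).
top flange: A = 50 × 10 = 500.00, centroid at (47.00, 165.00).
ΣA = 4740.00 cm², ΣAX̄ = 88140.00 cm³, ΣAȲ = 402900.00 cm³.
X̄ = 88140.00/4740.00 = 18.59 cm; Ȳ = 402900.00/4740.00 = 85.00 cm.

X̄ = 18.59 cm, Ȳ = 85.00 cm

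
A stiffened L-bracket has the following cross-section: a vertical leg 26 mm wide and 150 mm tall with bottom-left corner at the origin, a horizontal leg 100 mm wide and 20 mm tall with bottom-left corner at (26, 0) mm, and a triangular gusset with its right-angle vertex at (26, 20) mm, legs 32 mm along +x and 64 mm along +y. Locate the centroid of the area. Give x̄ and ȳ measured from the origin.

vertical leg: A = 26 × 150 = 3900.00, centroid at (13.00, 75.00).
horizontal leg: A = 100 × 20 = 2000.00, centroid at (76.00, 10.00).
gusset: A = ½·32·64 = 1024.00, centroid at (36.67, 41.33).
ΣA = 6924.00 mm², ΣAx̄ = 240246.67 mm³, ΣAȳ = 354825.33 mm³.
x̄ = 240246.67/6924.00 = 34.70 mm; ȳ = 354825.33/6924.00 = 51.25 mm.

x̄ = 34.70 mm, ȳ = 51.25 mm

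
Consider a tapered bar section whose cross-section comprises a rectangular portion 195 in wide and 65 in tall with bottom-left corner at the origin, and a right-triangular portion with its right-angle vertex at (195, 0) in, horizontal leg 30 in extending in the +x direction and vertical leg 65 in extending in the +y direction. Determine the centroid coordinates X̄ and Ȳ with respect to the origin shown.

X̄ = 105.18 in, Ȳ = 31.73 in

rectangular portion: A = 195 × 65 = 12675.00, centroid at (97.50, 32.50).
triangular portion: A = ½·30·65 = 975.00, centroid at (205.00, 21.67).
ΣA = 13650.00 in², ΣAX̄ = 1435687.50 in³, ΣAȲ = 433062.50 in³.
X̄ = 1435687.50/13650.00 = 105.18 in; Ȳ = 433062.50/13650.00 = 31.73 in.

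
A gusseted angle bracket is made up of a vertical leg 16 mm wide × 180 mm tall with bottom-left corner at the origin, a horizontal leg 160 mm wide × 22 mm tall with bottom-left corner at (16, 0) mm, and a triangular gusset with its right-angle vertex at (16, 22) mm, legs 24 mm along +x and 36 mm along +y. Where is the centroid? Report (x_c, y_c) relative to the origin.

Part | A | x̄ᵢ | ȳᵢ | A·x̄ᵢ | A·ȳᵢ
vertical leg | 2880.00 | 8.00 | 90.00 | 23040.00 | 259200.00
horizontal leg | 3520.00 | 96.00 | 11.00 | 337920.00 | 38720.00
gusset | 432.00 | 24.00 | 34.00 | 10368.00 | 14688.00
Σ | 6832.00 |  |  | 371328.00 | 312608.00
x_c = 371328.00 / 6832.00 = 54.35 mm
y_c = 312608.00 / 6832.00 = 45.76 mm

x_c = 54.35 mm, y_c = 45.76 mm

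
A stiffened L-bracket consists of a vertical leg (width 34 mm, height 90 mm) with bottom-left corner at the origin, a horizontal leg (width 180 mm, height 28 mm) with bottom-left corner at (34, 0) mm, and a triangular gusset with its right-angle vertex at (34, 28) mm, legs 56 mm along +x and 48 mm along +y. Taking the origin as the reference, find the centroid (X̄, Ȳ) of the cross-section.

X̄ = 79.18 mm, Ȳ = 28.31 mm

vertical leg: A = 34 × 90 = 3060.00, centroid at (17.00, 45.00).
horizontal leg: A = 180 × 28 = 5040.00, centroid at (124.00, 14.00).
gusset: A = ½·56·48 = 1344.00, centroid at (52.67, 44.00).
ΣA = 9444.00 mm²
ΣAX̄ = (3060.00)(17.00) + (5040.00)(124.00) + (1344.00)(52.67) = 747764.00 mm³
ΣAȲ = (3060.00)(45.00) + (5040.00)(14.00) + (1344.00)(44.00) = 267396.00 mm³
X̄ = 747764.00 / 9444.00 = 79.18 mm
Ȳ = 267396.00 / 9444.00 = 28.31 mm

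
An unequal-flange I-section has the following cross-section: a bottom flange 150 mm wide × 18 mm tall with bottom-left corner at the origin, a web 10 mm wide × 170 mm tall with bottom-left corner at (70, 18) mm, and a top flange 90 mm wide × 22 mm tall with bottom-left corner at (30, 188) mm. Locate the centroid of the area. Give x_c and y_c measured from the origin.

bottom flange: A = 150 × 18 = 2700.00, centroid at (75.00, 9.00).
web: A = 10 × 170 = 1700.00, centroid at (75.00, 103.00).
top flange: A = 90 × 22 = 1980.00, centroid at (75.00, 199.00).
ΣA = 6380.00 mm², ΣAx_c = 478500.00 mm³, ΣAy_c = 593420.00 mm³.
x_c = 478500.00/6380.00 = 75.00 mm; y_c = 593420.00/6380.00 = 93.01 mm.

x_c = 75.00 mm, y_c = 93.01 mm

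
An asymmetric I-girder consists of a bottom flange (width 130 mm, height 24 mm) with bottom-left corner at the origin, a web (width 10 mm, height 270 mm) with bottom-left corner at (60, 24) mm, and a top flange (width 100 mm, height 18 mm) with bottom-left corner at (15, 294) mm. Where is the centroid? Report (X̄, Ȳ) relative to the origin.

bottom flange: A = 130 × 24 = 3120.00, centroid at (65.00, 12.00).
web: A = 10 × 270 = 2700.00, centroid at (65.00, 159.00).
top flange: A = 100 × 18 = 1800.00, centroid at (65.00, 303.00).
ΣA = 7620.00 mm²
ΣAX̄ = (3120.00)(65.00) + (2700.00)(65.00) + (1800.00)(65.00) = 495300.00 mm³
ΣAȲ = (3120.00)(12.00) + (2700.00)(159.00) + (1800.00)(303.00) = 1012140.00 mm³
X̄ = 495300.00 / 7620.00 = 65.00 mm
Ȳ = 1012140.00 / 7620.00 = 132.83 mm

X̄ = 65.00 mm, Ȳ = 132.83 mm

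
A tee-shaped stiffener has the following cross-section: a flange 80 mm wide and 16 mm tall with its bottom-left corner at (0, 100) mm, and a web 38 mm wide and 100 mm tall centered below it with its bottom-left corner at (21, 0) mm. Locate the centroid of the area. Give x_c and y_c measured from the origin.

web: A = 38 × 100 = 3800.00, centroid at (40.00, 50.00).
flange: A = 80 × 16 = 1280.00, centroid at (40.00, 108.00).
ΣA = 5080.00 mm²
ΣAx_c = (3800.00)(40.00) + (1280.00)(40.00) = 203200.00 mm³
ΣAy_c = (3800.00)(50.00) + (1280.00)(108.00) = 328240.00 mm³
x_c = 203200.00 / 5080.00 = 40.00 mm
y_c = 328240.00 / 5080.00 = 64.61 mm

x_c = 40.00 mm, y_c = 64.61 mm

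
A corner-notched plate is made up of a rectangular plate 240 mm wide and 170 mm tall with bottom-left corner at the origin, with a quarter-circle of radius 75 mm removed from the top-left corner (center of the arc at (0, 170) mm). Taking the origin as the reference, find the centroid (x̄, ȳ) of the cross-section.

x̄ = 130.71 mm, ȳ = 78.54 mm

plate: A = 240 × 170 = 40800.00, centroid at (120.00, 85.00).
removed quarter-circle: A = −¼π·75² = -4417.86, centroid at (31.83, 138.17).
ΣA = 36382.14 mm², ΣAx̄ = 4755375.00 mm³, ΣAȳ = 2857588.01 mm³.
x̄ = 4755375.00/36382.14 = 130.71 mm; ȳ = 2857588.01/36382.14 = 78.54 mm.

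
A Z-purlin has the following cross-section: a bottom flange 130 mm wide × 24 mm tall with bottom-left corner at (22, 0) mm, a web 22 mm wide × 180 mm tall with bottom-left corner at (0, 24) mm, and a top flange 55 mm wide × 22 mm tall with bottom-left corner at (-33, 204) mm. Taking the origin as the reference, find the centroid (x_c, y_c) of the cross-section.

x_c = 37.19 mm, y_c = 90.35 mm

bottom flange: A = 130 × 24 = 3120.00, centroid at (87.00, 12.00).
web: A = 22 × 180 = 3960.00, centroid at (11.00, 114.00).
top flange: A = 55 × 22 = 1210.00, centroid at (-5.50, 215.00).
ΣA = 8290.00 mm², ΣAx_c = 308345.00 mm³, ΣAy_c = 749030.00 mm³.
x_c = 308345.00/8290.00 = 37.19 mm; y_c = 749030.00/8290.00 = 90.35 mm.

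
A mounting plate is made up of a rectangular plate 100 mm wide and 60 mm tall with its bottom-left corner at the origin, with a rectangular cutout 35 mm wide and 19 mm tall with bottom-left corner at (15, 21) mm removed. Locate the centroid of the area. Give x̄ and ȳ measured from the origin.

plate: A = 100 × 60 = 6000.00, centroid at (50.00, 30.00).
hole: A = −(35 × 19) = -665.00, centroid at (32.50, 30.50).
ΣA = 5335.00 mm², ΣAx̄ = 278387.50 mm³, ΣAȳ = 159717.50 mm³.
x̄ = 278387.50/5335.00 = 52.18 mm; ȳ = 159717.50/5335.00 = 29.94 mm.

x̄ = 52.18 mm, ȳ = 29.94 mm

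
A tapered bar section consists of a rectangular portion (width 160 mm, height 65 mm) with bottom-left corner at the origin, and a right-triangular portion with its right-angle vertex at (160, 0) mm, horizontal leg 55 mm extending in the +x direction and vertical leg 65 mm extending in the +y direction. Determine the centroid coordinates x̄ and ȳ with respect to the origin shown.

Part | A | x̄ᵢ | ȳᵢ | A·x̄ᵢ | A·ȳᵢ
rectangular portion | 10400.00 | 80.00 | 32.50 | 832000.00 | 338000.00
triangular portion | 1787.50 | 178.33 | 21.67 | 318770.83 | 38729.17
Σ | 12187.50 |  |  | 1150770.83 | 376729.17
x̄ = 1150770.83 / 12187.50 = 94.42 mm
ȳ = 376729.17 / 12187.50 = 30.91 mm

x̄ = 94.42 mm, ȳ = 30.91 mm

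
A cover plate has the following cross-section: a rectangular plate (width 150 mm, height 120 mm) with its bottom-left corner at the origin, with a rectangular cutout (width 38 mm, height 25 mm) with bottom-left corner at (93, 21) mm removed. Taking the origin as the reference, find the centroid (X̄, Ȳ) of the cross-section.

X̄ = 72.94 mm, Ȳ = 61.48 mm

plate: A = 150 × 120 = 18000.00, centroid at (75.00, 60.00).
hole: A = −(38 × 25) = -950.00, centroid at (112.00, 33.50).
ΣA = 17050.00 mm², ΣAX̄ = 1243600.00 mm³, ΣAȲ = 1048175.00 mm³.
X̄ = 1243600.00/17050.00 = 72.94 mm; Ȳ = 1048175.00/17050.00 = 61.48 mm.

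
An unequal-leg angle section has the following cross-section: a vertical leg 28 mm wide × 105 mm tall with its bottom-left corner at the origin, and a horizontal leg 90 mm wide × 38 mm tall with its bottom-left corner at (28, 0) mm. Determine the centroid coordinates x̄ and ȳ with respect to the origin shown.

vertical leg: A = 28 × 105 = 2940.00, centroid at (14.00, 52.50).
horizontal leg: A = 90 × 38 = 3420.00, centroid at (73.00, 19.00).
ΣA = 6360.00 mm²
ΣAx̄ = (2940.00)(14.00) + (3420.00)(73.00) = 290820.00 mm³
ΣAȳ = (2940.00)(52.50) + (3420.00)(19.00) = 219330.00 mm³
x̄ = 290820.00 / 6360.00 = 45.73 mm
ȳ = 219330.00 / 6360.00 = 34.49 mm

x̄ = 45.73 mm, ȳ = 34.49 mm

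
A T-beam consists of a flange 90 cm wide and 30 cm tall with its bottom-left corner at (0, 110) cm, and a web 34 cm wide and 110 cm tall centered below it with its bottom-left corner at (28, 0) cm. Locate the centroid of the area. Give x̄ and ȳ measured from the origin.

Part | A | x̄ᵢ | ȳᵢ | A·x̄ᵢ | A·ȳᵢ
web | 3740.00 | 45.00 | 55.00 | 168300.00 | 205700.00
flange | 2700.00 | 45.00 | 125.00 | 121500.00 | 337500.00
Σ | 6440.00 |  |  | 289800.00 | 543200.00
x̄ = 289800.00 / 6440.00 = 45.00 cm
ȳ = 543200.00 / 6440.00 = 84.35 cm

x̄ = 45.00 cm, ȳ = 84.35 cm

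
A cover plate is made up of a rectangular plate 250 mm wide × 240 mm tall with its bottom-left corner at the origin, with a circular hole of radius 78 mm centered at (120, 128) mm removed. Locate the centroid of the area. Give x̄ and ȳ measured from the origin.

x̄ = 127.34 mm, ȳ = 116.26 mm

Part | A | x̄ᵢ | ȳᵢ | A·x̄ᵢ | A·ȳᵢ
plate | 60000.00 | 125.00 | 120.00 | 7500000.00 | 7200000.00
hole | -19113.45 | 120.00 | 128.00 | -2293613.96 | -2446521.56
Σ | 40886.55 |  |  | 5206386.04 | 4753478.44
x̄ = 5206386.04 / 40886.55 = 127.34 mm
ȳ = 4753478.44 / 40886.55 = 116.26 mm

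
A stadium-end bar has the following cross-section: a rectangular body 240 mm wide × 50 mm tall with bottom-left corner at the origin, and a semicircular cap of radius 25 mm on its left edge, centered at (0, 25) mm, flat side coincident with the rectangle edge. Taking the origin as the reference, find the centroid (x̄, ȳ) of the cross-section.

x̄ = 110.12 mm, ȳ = 25.00 mm

rectangular body: A = 240 × 50 = 12000.00, centroid at (120.00, 25.00).
semicircular end: A = ½π·25² = 981.75, centroid at (-10.61, 25.00).
ΣA = 12981.75 mm², ΣAx̄ = 1429583.33 mm³, ΣAȳ = 324543.69 mm³.
x̄ = 1429583.33/12981.75 = 110.12 mm; ȳ = 324543.69/12981.75 = 25.00 mm.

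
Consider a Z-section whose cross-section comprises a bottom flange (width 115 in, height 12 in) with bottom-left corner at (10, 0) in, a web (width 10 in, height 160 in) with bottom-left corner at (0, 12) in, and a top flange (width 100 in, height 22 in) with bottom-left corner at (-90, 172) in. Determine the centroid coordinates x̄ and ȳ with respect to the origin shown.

Part | A | x̄ᵢ | ȳᵢ | A·x̄ᵢ | A·ȳᵢ
bottom flange | 1380.00 | 67.50 | 6.00 | 93150.00 | 8280.00
web | 1600.00 | 5.00 | 92.00 | 8000.00 | 147200.00
top flange | 2200.00 | -40.00 | 183.00 | -88000.00 | 402600.00
Σ | 5180.00 |  |  | 13150.00 | 558080.00
x̄ = 13150.00 / 5180.00 = 2.54 in
ȳ = 558080.00 / 5180.00 = 107.74 in

x̄ = 2.54 in, ȳ = 107.74 in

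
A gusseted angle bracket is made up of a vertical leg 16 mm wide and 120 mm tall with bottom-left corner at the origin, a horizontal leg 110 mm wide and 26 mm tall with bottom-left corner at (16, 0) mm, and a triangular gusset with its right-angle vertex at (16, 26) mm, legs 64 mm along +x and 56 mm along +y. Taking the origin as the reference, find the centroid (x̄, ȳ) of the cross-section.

x̄ = 43.41 mm, ȳ = 35.37 mm

vertical leg: A = 16 × 120 = 1920.00, centroid at (8.00, 60.00).
horizontal leg: A = 110 × 26 = 2860.00, centroid at (71.00, 13.00).
gusset: A = ½·64·56 = 1792.00, centroid at (37.33, 44.67).
ΣA = 6572.00 mm², ΣAx̄ = 285321.33 mm³, ΣAȳ = 232422.67 mm³.
x̄ = 285321.33/6572.00 = 43.41 mm; ȳ = 232422.67/6572.00 = 35.37 mm.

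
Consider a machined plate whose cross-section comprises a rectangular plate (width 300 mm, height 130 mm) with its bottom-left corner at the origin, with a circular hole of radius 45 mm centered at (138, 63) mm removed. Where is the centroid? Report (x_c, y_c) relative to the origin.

x_c = 152.34 mm, y_c = 65.39 mm

plate: A = 300 × 130 = 39000.00, centroid at (150.00, 65.00).
hole: A = −π·45² = -6361.73, centroid at (138.00, 63.00).
ΣA = 32638.27 mm², ΣAx_c = 4972081.93 mm³, ΣAy_c = 2134211.32 mm³.
x_c = 4972081.93/32638.27 = 152.34 mm; y_c = 2134211.32/32638.27 = 65.39 mm.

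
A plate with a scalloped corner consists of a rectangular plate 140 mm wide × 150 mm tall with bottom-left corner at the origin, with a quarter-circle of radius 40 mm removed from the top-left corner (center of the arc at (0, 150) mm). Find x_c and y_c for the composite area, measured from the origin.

x_c = 73.37 mm, y_c = 71.31 mm

plate: A = 140 × 150 = 21000.00, centroid at (70.00, 75.00).
removed quarter-circle: A = −¼π·40² = -1256.64, centroid at (16.98, 133.02).
ΣA = 19743.36 mm²
ΣAx_c = (21000.00)(70.00) + (-1256.64)(16.98) = 1448666.67 mm³
ΣAy_c = (21000.00)(75.00) + (-1256.64)(133.02) = 1407837.77 mm³
x_c = 1448666.67 / 19743.36 = 73.37 mm
y_c = 1407837.77 / 19743.36 = 71.31 mm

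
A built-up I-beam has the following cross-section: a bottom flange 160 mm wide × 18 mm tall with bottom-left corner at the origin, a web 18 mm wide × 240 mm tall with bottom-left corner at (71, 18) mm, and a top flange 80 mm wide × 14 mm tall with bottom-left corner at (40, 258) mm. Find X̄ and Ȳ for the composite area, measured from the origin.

bottom flange: A = 160 × 18 = 2880.00, centroid at (80.00, 9.00).
web: A = 18 × 240 = 4320.00, centroid at (80.00, 138.00).
top flange: A = 80 × 14 = 1120.00, centroid at (80.00, 265.00).
ΣA = 8320.00 mm²
ΣAX̄ = (2880.00)(80.00) + (4320.00)(80.00) + (1120.00)(80.00) = 665600.00 mm³
ΣAȲ = (2880.00)(9.00) + (4320.00)(138.00) + (1120.00)(265.00) = 918880.00 mm³
X̄ = 665600.00 / 8320.00 = 80.00 mm
Ȳ = 918880.00 / 8320.00 = 110.44 mm

X̄ = 80.00 mm, Ȳ = 110.44 mm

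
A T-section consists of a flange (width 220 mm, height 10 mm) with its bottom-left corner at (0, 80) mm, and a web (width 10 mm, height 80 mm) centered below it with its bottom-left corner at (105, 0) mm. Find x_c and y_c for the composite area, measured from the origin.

Part | A | x̄ᵢ | ȳᵢ | A·x̄ᵢ | A·ȳᵢ
web | 800.00 | 110.00 | 40.00 | 88000.00 | 32000.00
flange | 2200.00 | 110.00 | 85.00 | 242000.00 | 187000.00
Σ | 3000.00 |  |  | 330000.00 | 219000.00
x_c = 330000.00 / 3000.00 = 110.00 mm
y_c = 219000.00 / 3000.00 = 73.00 mm

x_c = 110.00 mm, y_c = 73.00 mm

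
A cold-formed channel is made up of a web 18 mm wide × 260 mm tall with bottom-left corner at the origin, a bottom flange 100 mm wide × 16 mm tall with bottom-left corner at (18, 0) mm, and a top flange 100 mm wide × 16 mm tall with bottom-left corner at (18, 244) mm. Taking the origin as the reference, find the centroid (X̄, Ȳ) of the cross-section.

X̄ = 32.96 mm, Ȳ = 130.00 mm

Part | A | x̄ᵢ | ȳᵢ | A·x̄ᵢ | A·ȳᵢ
web | 4680.00 | 9.00 | 130.00 | 42120.00 | 608400.00
bottom flange | 1600.00 | 68.00 | 8.00 | 108800.00 | 12800.00
top flange | 1600.00 | 68.00 | 252.00 | 108800.00 | 403200.00
Σ | 7880.00 |  |  | 259720.00 | 1024400.00
X̄ = 259720.00 / 7880.00 = 32.96 mm
Ȳ = 1024400.00 / 7880.00 = 130.00 mm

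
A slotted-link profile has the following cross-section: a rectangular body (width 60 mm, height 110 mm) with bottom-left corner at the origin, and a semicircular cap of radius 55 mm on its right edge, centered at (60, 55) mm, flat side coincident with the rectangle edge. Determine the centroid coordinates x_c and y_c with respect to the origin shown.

rectangular body: A = 60 × 110 = 6600.00, centroid at (30.00, 55.00).
semicircular end: A = ½π·55² = 4751.66, centroid at (83.34, 55.00).
ΣA = 11351.66 mm², ΣAx_c = 594016.20 mm³, ΣAy_c = 624341.24 mm³.
x_c = 594016.20/11351.66 = 52.33 mm; y_c = 624341.24/11351.66 = 55.00 mm.

x_c = 52.33 mm, y_c = 55.00 mm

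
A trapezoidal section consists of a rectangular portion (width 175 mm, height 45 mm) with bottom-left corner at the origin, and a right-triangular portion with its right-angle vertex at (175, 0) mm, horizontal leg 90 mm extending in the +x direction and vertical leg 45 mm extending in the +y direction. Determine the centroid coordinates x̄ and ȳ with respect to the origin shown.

rectangular portion: A = 175 × 45 = 7875.00, centroid at (87.50, 22.50).
triangular portion: A = ½·90·45 = 2025.00, centroid at (205.00, 15.00).
ΣA = 9900.00 mm², ΣAx̄ = 1104187.50 mm³, ΣAȳ = 207562.50 mm³.
x̄ = 1104187.50/9900.00 = 111.53 mm; ȳ = 207562.50/9900.00 = 20.97 mm.

x̄ = 111.53 mm, ȳ = 20.97 mm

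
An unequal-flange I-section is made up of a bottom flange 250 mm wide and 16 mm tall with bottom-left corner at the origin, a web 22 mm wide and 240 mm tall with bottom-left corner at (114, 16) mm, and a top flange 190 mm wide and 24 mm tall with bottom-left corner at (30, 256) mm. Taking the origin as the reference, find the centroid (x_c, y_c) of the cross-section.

bottom flange: A = 250 × 16 = 4000.00, centroid at (125.00, 8.00).
web: A = 22 × 240 = 5280.00, centroid at (125.00, 136.00).
top flange: A = 190 × 24 = 4560.00, centroid at (125.00, 268.00).
ΣA = 13840.00 mm², ΣAx_c = 1730000.00 mm³, ΣAy_c = 1972160.00 mm³.
x_c = 1730000.00/13840.00 = 125.00 mm; y_c = 1972160.00/13840.00 = 142.50 mm.

x_c = 125.00 mm, y_c = 142.50 mm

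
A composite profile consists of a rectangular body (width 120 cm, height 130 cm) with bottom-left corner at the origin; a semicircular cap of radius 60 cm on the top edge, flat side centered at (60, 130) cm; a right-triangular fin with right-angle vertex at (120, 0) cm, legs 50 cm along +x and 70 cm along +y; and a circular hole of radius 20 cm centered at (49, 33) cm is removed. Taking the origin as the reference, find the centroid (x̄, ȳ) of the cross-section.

rectangular body: A = 120 × 130 = 15600.00, centroid at (60.00, 65.00).
semicircular top: A = ½π·60² = 5654.87, centroid at (60.00, 155.46).
triangular fin: A = ½·50·70 = 1750.00, centroid at (136.67, 23.33).
hole: A = −π·20² = -1256.64, centroid at (49.00, 33.00).
ΣA = 21748.23 cm², ΣAx̄ = 1452883.46 cm³, ΣAȳ = 1892496.99 cm³.
x̄ = 1452883.46/21748.23 = 66.80 cm; ȳ = 1892496.99/21748.23 = 87.02 cm.

x̄ = 66.80 cm, ȳ = 87.02 cm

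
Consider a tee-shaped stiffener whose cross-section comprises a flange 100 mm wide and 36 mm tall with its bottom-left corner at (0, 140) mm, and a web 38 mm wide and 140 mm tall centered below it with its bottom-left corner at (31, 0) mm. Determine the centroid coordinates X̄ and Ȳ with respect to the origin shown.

X̄ = 50.00 mm, Ȳ = 105.52 mm

web: A = 38 × 140 = 5320.00, centroid at (50.00, 70.00).
flange: A = 100 × 36 = 3600.00, centroid at (50.00, 158.00).
ΣA = 8920.00 mm², ΣAX̄ = 446000.00 mm³, ΣAȲ = 941200.00 mm³.
X̄ = 446000.00/8920.00 = 50.00 mm; Ȳ = 941200.00/8920.00 = 105.52 mm.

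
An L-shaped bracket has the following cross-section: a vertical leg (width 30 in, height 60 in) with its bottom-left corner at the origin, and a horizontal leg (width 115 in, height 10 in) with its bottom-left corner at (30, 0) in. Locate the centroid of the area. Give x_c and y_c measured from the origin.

x_c = 43.26 in, y_c = 20.25 in

vertical leg: A = 30 × 60 = 1800.00, centroid at (15.00, 30.00).
horizontal leg: A = 115 × 10 = 1150.00, centroid at (87.50, 5.00).
ΣA = 2950.00 in²
ΣAx_c = (1800.00)(15.00) + (1150.00)(87.50) = 127625.00 in³
ΣAy_c = (1800.00)(30.00) + (1150.00)(5.00) = 59750.00 in³
x_c = 127625.00 / 2950.00 = 43.26 in
y_c = 59750.00 / 2950.00 = 20.25 in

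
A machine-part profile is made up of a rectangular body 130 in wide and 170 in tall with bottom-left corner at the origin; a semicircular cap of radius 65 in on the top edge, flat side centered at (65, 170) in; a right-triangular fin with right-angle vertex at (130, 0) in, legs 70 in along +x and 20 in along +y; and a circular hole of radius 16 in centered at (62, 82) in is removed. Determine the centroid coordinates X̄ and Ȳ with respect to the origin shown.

rectangular body: A = 130 × 170 = 22100.00, centroid at (65.00, 85.00).
semicircular top: A = ½π·65² = 6636.61, centroid at (65.00, 197.59).
triangular fin: A = ½·70·20 = 700.00, centroid at (153.33, 6.67).
hole: A = −π·16² = -804.25, centroid at (62.00, 82.00).
ΣA = 28632.37 in², ΣAX̄ = 1925349.92 in³, ΣAȲ = 3128526.15 in³.
X̄ = 1925349.92/28632.37 = 67.24 in; Ȳ = 3128526.15/28632.37 = 109.27 in.

X̄ = 67.24 in, Ȳ = 109.27 in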